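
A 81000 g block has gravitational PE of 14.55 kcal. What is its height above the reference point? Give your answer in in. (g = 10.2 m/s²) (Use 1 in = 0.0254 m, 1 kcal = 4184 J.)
Convert to SI: m = 81.0 kg, PE = 60877.2 J
h = PE/(mg) = 60877.2/(81.0·10.2) = 73.6834 m = 2901 in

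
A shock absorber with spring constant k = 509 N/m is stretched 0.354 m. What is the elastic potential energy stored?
PE = ½kx² = ½(509)(0.354)² = 31.89 J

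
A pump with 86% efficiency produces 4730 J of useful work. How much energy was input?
W_in = W_out/η = 4730/0.86 = 5500 J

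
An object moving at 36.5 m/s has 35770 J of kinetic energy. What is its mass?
m = 2·KE/v² = 2·35770/(36.5)² = 53.7 kg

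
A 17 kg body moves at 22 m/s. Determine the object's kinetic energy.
KE = ½mv² = ½(17)(22)² = 4114.0 J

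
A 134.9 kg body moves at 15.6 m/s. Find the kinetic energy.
KE = ½mv² = ½(134.9)(15.6)² = 16410 J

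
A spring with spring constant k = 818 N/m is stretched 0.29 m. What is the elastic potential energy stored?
PE = ½kx² = ½(818)(0.29)² = 34.4 J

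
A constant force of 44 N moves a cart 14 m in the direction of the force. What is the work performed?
W = F·d = (44)(14) = 616.0 J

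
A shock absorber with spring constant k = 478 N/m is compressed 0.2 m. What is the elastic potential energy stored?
PE = ½kx² = ½(478)(0.2)² = 9.56 J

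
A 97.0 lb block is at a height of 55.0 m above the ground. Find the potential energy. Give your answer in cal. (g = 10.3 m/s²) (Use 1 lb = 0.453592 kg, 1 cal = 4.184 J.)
Convert to SI: m = 43.9984 kg, h = 55.0 m
PE = mgh = (43.9984)(10.3)(55.0) = 24925.1 J = 5957 cal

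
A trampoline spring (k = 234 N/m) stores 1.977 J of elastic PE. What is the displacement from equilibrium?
x = √(2·PE/k) = √(2·1.977/234) = 0.13 m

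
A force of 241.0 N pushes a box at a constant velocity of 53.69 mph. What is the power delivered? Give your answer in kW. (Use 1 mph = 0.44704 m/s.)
Convert to SI: F = 241.0 N, v = 24.0016 m/s
P = Fv = (241.0)(24.0016) = 5784.38 W = 5.784 kW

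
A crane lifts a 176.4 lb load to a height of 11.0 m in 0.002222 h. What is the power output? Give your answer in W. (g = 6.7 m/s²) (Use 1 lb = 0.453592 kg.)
Convert to SI: m = 80.0136 kg, h = 11.0 m, t = 7.9992 s
P = mgh/t = (80.0136)(6.7)(11.0)/7.9992 = 737.2 W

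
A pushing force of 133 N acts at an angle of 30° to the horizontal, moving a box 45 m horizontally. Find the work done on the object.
W = F·d·cosθ = (133)(45)cos(30°) = 5183 J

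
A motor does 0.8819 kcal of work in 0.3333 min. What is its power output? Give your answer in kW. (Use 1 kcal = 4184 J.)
Convert to SI: W = 3689.87 J, t = 19.998 s
P = W/t = 3689.87/19.998 = 184.512 W = 0.1845 kW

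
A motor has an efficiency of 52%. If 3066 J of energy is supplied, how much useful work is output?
W_out = η·W_in = 0.52·3066 = 1594.32 J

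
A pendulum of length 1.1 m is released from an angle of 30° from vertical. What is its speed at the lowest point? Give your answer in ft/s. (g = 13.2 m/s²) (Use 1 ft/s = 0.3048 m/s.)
h = L(1 − cosθ) = 1.1(1 − cos30°) = 0.147372 m
v = √(2gh) = √(2·13.2·0.147372) = 1.97247 m/s = 6.471 ft/s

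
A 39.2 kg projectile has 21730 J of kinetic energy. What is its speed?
v = √(2·KE/m) = √(2·21730/39.2) = 33.3 m/s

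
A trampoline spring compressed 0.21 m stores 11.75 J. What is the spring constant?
k = 2·PE/x² = 2·11.75/(0.21)² = 532.9 N/m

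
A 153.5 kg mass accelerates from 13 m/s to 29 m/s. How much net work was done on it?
W = ΔKE = ½m(v₂² − v₁²) = ½(153.5)(29² − 13²) = 51576.0 J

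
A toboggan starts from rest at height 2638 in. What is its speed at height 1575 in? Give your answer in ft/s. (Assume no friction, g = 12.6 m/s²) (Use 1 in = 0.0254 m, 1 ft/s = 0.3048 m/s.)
Convert to SI: h₁−h₂ = 27.0002 m
mgh₁ = mgh₂ + ½mv² ⇒ v = √(2g(h₁−h₂)) = √(2·12.6·27.0002) = 26.0846 m/s = 85.58 ft/s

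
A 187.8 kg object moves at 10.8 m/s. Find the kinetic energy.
KE = ½mv² = ½(187.8)(10.8)² = 10950 J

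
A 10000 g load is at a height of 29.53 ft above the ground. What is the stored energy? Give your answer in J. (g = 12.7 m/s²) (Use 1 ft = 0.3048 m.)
Convert to SI: m = 10.0 kg, h = 9.00074 m
PE = mgh = (10.0)(12.7)(9.00074) = 1143 J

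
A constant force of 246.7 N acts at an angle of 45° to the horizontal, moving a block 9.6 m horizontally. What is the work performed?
W = F·d·cosθ = (246.7)(9.6)cos(45°) = 1675 J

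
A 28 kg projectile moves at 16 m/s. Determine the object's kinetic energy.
KE = ½mv² = ½(28)(16)² = 3584.0 J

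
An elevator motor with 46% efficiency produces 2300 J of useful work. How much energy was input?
W_in = W_out/η = 2300/0.46 = 5000 J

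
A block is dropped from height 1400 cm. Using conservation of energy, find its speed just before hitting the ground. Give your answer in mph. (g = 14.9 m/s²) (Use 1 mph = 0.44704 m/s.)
Convert to SI: h = 14.0 m
mgh = ½mv² ⇒ v = √(2gh) = √(2·14.9·14.0) = 20.4255 m/s = 45.69 mph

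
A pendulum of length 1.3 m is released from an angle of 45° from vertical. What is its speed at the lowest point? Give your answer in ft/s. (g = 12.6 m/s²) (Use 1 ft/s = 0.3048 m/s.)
h = L(1 − cosθ) = 1.3(1 − cos45°) = 0.380761 m
v = √(2gh) = √(2·12.6·0.380761) = 3.09761 m/s = 10.16 ft/s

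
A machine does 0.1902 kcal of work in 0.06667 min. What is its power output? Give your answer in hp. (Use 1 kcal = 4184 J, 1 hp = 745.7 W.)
Convert to SI: W = 795.797 J, t = 4.0002 s
P = W/t = 795.797/4.0002 = 198.939 W = 0.2668 hp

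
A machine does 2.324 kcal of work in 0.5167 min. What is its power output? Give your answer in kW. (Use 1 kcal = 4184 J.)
Convert to SI: W = 9723.62 J, t = 31.002 s
P = W/t = 9723.62/31.002 = 313.645 W = 0.3136 kW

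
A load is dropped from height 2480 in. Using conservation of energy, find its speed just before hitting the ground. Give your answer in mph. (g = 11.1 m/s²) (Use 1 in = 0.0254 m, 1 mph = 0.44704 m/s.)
Convert to SI: h = 62.992 m
mgh = ½mv² ⇒ v = √(2gh) = √(2·11.1·62.992) = 37.3955 m/s = 83.65 mph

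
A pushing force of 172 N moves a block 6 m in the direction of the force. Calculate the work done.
W = F·d = (172)(6) = 1032 J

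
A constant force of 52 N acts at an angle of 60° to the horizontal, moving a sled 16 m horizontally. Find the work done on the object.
W = F·d·cosθ = (52)(16)cos(60°) = 416.0 J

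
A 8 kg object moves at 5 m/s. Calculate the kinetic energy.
KE = ½mv² = ½(8)(5)² = 100.0 J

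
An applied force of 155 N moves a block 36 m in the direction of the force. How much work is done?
W = F·d = (155)(36) = 5580 J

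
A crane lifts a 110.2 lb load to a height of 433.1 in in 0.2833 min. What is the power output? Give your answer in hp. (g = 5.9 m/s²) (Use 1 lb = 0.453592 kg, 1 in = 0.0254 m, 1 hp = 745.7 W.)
Convert to SI: m = 49.9858 kg, h = 11.0007 m, t = 16.998 s
P = mgh/t = (49.9858)(5.9)(11.0007)/16.998 = 190.864 W = 0.256 hp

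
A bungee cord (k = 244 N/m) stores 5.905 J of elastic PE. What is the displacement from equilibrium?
x = √(2·PE/k) = √(2·5.905/244) = 0.22 m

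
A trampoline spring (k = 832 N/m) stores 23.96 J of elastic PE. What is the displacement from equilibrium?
x = √(2·PE/k) = √(2·23.96/832) = 0.24 m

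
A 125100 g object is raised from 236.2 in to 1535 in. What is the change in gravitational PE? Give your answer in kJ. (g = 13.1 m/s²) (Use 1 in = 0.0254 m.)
Convert to SI: m = 125.1 kg, Δh = 32.9895 m
ΔPE = mgΔh = (125.1)(13.1)(32.9895) = 54063.6 J = 54.06 kJ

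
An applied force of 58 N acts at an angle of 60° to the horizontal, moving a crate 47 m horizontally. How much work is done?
W = F·d·cosθ = (58)(47)cos(60°) = 1363 J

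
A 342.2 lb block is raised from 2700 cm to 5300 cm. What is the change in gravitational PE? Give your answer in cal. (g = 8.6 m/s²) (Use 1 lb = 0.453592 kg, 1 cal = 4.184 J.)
Convert to SI: m = 155.219 kg, Δh = 26.0 m
ΔPE = mgΔh = (155.219)(8.6)(26.0) = 34707.0 J = 8295 cal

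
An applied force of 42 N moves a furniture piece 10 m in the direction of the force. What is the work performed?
W = F·d = (42)(10) = 420.0 J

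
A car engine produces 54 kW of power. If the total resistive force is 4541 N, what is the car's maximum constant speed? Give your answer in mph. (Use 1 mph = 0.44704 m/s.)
P = Fv ⇒ v = P/F = 54000 W/4541.0 N = 11.8917 m/s = 26.6 mph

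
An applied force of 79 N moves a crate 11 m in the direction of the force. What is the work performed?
W = F·d = (79)(11) = 869.0 J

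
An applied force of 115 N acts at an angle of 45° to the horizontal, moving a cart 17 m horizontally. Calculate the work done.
W = F·d·cosθ = (115)(17)cos(45°) = 1382 J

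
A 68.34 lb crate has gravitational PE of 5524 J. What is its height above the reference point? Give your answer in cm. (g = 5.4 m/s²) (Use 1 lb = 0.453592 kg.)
Convert to SI: m = 30.9985 kg, PE = 5524.0 J
h = PE/(mg) = 5524.0/(30.9985·5.4) = 33.0004 m = 3300 cm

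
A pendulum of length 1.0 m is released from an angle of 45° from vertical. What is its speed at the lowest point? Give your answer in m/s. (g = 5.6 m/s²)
h = L(1 − cosθ) = 1.0(1 − cos45°) = 0.292893 m
v = √(2gh) = √(2·5.6·0.292893) = 1.811 m/s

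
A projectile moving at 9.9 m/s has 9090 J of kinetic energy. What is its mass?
m = 2·KE/v² = 2·9090/(9.9)² = 185.5 kg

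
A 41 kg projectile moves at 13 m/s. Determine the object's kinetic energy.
KE = ½mv² = ½(41)(13)² = 3464.5 J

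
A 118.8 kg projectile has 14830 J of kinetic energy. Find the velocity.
v = √(2·KE/m) = √(2·14830/118.8) = 15.8 m/s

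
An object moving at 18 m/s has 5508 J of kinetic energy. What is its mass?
m = 2·KE/v² = 2·5508/(18)² = 34.0 kg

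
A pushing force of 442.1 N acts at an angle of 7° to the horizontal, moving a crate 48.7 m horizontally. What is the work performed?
W = F·d·cosθ = (442.1)(48.7)cos(7°) = 21370 J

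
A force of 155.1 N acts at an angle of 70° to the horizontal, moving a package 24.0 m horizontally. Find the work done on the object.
W = F·d·cosθ = (155.1)(24.0)cos(70°) = 1273 J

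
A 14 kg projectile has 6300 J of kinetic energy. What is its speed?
v = √(2·KE/m) = √(2·6300/14) = 30.0 m/s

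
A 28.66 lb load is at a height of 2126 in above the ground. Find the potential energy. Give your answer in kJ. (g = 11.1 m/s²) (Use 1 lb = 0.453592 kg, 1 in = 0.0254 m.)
Convert to SI: m = 12.9999 kg, h = 54.0004 m
PE = mgh = (12.9999)(11.1)(54.0004) = 7792.23 J = 7.792 kJ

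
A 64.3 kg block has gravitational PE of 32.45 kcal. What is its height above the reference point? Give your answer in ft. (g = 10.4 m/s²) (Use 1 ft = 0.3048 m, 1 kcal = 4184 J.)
Convert to SI: m = 64.3 kg, PE = 135771 J
h = PE/(mg) = 135771/(64.3·10.4) = 203.031 m = 666.1 ft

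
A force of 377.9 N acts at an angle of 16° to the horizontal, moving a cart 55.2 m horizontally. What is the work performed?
W = F·d·cosθ = (377.9)(55.2)cos(16°) = 20050 J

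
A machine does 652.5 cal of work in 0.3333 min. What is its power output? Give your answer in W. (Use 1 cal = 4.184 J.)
Convert to SI: W = 2730.06 J, t = 19.998 s
P = W/t = 2730.06/19.998 = 136.5 W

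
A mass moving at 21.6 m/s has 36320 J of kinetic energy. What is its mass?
m = 2·KE/v² = 2·36320/(21.6)² = 155.7 kg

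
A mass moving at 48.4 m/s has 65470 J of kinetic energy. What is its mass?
m = 2·KE/v² = 2·65470/(48.4)² = 55.9 kg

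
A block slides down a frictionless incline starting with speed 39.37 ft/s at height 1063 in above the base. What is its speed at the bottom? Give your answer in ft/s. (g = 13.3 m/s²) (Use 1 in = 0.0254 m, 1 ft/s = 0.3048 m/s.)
Convert to SI: v₀ = 12.0 m/s, h = 27.0002 m
½mv₀² + mgh = ½mv² ⇒ v = √(v₀² + 2gh) = √(12.0² + 2·13.3·27.0002) = 29.3633 m/s = 96.34 ft/s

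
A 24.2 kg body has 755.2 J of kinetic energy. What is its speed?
v = √(2·KE/m) = √(2·755.2/24.2) = 7.9 m/s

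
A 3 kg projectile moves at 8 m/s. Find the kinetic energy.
KE = ½mv² = ½(3)(8)² = 96.0 J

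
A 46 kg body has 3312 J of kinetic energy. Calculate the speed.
v = √(2·KE/m) = √(2·3312/46) = 12.0 m/s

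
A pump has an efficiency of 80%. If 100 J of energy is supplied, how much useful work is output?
W_out = η·W_in = 0.8·100 = 80.0 J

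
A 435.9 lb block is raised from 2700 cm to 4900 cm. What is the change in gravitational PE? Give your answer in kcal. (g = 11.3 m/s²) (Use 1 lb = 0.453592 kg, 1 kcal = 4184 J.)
Convert to SI: m = 197.721 kg, Δh = 22.0 m
ΔPE = mgΔh = (197.721)(11.3)(22.0) = 49153.4 J = 11.75 kcal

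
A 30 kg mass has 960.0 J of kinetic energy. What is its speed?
v = √(2·KE/m) = √(2·960.0/30) = 8.0 m/s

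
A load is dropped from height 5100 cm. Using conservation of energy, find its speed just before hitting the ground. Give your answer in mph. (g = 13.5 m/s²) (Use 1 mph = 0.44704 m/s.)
Convert to SI: h = 51.0 m
mgh = ½mv² ⇒ v = √(2gh) = √(2·13.5·51.0) = 37.108 m/s = 83.01 mph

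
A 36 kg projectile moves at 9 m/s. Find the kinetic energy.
KE = ½mv² = ½(36)(9)² = 1458.0 J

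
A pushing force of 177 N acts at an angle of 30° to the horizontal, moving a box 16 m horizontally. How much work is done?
W = F·d·cosθ = (177)(16)cos(30°) = 2453 J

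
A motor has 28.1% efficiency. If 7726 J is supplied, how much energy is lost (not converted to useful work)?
W_lost = W_in(1 − η) = 7726·(1 − 0.281) = 5555 J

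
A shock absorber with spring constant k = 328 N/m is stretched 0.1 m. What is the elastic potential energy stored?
PE = ½kx² = ½(328)(0.1)² = 1.64 J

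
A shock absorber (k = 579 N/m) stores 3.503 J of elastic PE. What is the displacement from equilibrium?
x = √(2·PE/k) = √(2·3.503/579) = 0.11 m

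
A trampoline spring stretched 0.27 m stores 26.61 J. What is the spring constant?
k = 2·PE/x² = 2·26.61/(0.27)² = 730.0 N/m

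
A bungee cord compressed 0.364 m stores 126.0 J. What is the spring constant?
k = 2·PE/x² = 2·126.0/(0.364)² = 1902 N/m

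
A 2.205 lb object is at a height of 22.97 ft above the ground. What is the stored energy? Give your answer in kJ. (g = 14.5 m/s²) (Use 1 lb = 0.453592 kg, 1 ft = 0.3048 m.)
Convert to SI: m = 1.00017 kg, h = 7.00126 m
PE = mgh = (1.00017)(14.5)(7.00126) = 101.536 J = 0.1015 kJ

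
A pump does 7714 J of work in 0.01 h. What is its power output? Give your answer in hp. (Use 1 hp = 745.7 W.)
Convert to SI: W = 7714.0 J, t = 36.0 s
P = W/t = 7714.0/36.0 = 214.278 W = 0.2874 hp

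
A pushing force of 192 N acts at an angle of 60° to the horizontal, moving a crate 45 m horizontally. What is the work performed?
W = F·d·cosθ = (192)(45)cos(60°) = 4320 J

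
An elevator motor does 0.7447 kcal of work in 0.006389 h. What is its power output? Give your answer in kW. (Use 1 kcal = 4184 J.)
Convert to SI: W = 3115.82 J, t = 23.0004 s
P = W/t = 3115.82/23.0004 = 135.468 W = 0.1355 kW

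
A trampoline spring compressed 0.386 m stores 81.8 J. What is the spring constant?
k = 2·PE/x² = 2·81.8/(0.386)² = 1098 N/m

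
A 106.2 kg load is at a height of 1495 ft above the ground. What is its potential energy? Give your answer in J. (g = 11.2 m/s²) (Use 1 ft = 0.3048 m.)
Convert to SI: m = 106.2 kg, h = 455.676 m
PE = mgh = (106.2)(11.2)(455.676) = 542000 J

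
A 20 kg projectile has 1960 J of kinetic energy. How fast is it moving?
v = √(2·KE/m) = √(2·1960/20) = 14.0 m/s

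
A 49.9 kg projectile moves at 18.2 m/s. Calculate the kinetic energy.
KE = ½mv² = ½(49.9)(18.2)² = 8264 J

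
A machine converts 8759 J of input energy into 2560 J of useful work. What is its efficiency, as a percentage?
η = W_out/W_in = 2560/8759 = 29.23%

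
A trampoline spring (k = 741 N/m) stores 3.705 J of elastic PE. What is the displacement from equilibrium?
x = √(2·PE/k) = √(2·3.705/741) = 0.1 m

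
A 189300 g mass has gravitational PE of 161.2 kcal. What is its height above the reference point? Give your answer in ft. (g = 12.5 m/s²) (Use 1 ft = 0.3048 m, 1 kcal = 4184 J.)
Convert to SI: m = 189.3 kg, PE = 674461 J
h = PE/(mg) = 674461/(189.3·12.5) = 285.0336 m = 935.1 ft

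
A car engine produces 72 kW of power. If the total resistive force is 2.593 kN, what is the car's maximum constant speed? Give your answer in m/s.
Convert to SI: F = 2593.0 N
P = Fv ⇒ v = P/F = 72000 W/2593.0 N = 27.77 m/s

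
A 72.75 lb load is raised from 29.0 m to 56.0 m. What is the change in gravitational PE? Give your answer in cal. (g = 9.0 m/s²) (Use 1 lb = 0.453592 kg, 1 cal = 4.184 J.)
Convert to SI: m = 32.9988 kg, Δh = 27.0 m
ΔPE = mgΔh = (32.9988)(9.0)(27.0) = 8018.71 J = 1917 cal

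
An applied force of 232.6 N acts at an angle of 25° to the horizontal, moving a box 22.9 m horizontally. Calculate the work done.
W = F·d·cosθ = (232.6)(22.9)cos(25°) = 4827 J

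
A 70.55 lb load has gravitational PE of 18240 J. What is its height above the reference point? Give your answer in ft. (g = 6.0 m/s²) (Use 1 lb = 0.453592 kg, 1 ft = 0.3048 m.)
Convert to SI: m = 32.0009 kg, PE = 18240.0 J
h = PE/(mg) = 18240.0/(32.0009·6.0) = 94.9973 m = 311.7 ft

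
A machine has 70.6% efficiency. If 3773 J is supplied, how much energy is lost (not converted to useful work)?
W_lost = W_in(1 − η) = 3773·(1 − 0.706) = 1109 J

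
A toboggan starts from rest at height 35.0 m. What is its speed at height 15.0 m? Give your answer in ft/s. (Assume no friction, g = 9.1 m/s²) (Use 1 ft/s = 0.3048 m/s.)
mgh₁ = mgh₂ + ½mv² ⇒ v = √(2g(h₁−h₂)) = √(2·9.1·20.0) = 19.0788 m/s = 62.59 ft/s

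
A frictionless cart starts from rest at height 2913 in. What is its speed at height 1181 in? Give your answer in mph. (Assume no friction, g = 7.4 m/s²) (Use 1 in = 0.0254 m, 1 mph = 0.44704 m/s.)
Convert to SI: h₁−h₂ = 43.9928 m
mgh₁ = mgh₂ + ½mv² ⇒ v = √(2g(h₁−h₂)) = √(2·7.4·43.9928) = 25.5165 m/s = 57.08 mph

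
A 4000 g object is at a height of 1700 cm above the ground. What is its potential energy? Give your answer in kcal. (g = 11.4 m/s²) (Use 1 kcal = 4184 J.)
Convert to SI: m = 4.0 kg, h = 17.0 m
PE = mgh = (4.0)(11.4)(17.0) = 775.2 J = 0.1853 kcal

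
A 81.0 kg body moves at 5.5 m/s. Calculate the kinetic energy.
KE = ½mv² = ½(81.0)(5.5)² = 1225 J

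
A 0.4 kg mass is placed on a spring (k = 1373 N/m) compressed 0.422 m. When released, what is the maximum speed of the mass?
½kx² = ½mv² ⇒ v = x√(k/m) = (0.422)√(1373/0.4) = 24.72 m/s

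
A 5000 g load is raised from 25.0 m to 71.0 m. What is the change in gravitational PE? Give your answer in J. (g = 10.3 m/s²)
Convert to SI: m = 5.0 kg, Δh = 46.0 m
ΔPE = mgΔh = (5.0)(10.3)(46.0) = 2369 J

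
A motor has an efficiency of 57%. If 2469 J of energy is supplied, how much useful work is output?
W_out = η·W_in = 0.57·2469 = 1407.33 J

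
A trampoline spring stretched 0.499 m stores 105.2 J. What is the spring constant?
k = 2·PE/x² = 2·105.2/(0.499)² = 845.0 N/m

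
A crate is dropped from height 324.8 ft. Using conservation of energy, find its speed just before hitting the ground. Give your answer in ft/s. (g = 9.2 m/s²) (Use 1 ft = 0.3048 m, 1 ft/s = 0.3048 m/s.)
Convert to SI: h = 98.999 m
mgh = ½mv² ⇒ v = √(2gh) = √(2·9.2·98.999) = 42.68 m/s = 140.0 ft/s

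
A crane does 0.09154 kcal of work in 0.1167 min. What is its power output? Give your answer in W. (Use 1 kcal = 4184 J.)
Convert to SI: W = 383.003 J, t = 7.002 s
P = W/t = 383.003/7.002 = 54.7 W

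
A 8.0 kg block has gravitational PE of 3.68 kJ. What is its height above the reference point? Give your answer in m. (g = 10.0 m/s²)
Convert to SI: m = 8.0 kg, PE = 3680.0 J
h = PE/(mg) = 3680.0/(8.0·10.0) = 46.0 m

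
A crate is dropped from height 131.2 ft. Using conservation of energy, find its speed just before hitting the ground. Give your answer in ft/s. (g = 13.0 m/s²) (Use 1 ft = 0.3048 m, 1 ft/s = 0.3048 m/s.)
Convert to SI: h = 39.9898 m
mgh = ½mv² ⇒ v = √(2gh) = √(2·13.0·39.9898) = 32.2449 m/s = 105.8 ft/s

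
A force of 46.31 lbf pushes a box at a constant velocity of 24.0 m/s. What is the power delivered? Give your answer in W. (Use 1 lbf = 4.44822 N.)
Convert to SI: F = 205.997 N, v = 24.0 m/s
P = Fv = (205.997)(24.0) = 4944 W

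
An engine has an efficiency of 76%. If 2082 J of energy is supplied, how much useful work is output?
W_out = η·W_in = 0.76·2082 = 1582.32 J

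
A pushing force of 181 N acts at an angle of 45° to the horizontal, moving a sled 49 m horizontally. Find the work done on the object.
W = F·d·cosθ = (181)(49)cos(45°) = 6271 J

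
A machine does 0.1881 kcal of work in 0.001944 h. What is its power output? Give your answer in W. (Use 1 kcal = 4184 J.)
Convert to SI: W = 787.01 J, t = 6.9984 s
P = W/t = 787.01/6.9984 = 112.5 W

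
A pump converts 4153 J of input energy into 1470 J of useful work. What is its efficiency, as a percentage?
η = W_out/W_in = 1470/4153 = 35.4%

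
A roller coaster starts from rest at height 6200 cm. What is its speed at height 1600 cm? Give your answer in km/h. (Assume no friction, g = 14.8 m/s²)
Convert to SI: h₁−h₂ = 46.0 m
mgh₁ = mgh₂ + ½mv² ⇒ v = √(2g(h₁−h₂)) = √(2·14.8·46.0) = 36.8999 m/s = 132.8 km/h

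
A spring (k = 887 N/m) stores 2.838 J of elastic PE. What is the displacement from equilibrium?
x = √(2·PE/k) = √(2·2.838/887) = 0.07999 m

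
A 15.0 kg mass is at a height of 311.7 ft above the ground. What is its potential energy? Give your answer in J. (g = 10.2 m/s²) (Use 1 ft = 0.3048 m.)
Convert to SI: m = 15.0 kg, h = 95.0062 m
PE = mgh = (15.0)(10.2)(95.0062) = 14540 J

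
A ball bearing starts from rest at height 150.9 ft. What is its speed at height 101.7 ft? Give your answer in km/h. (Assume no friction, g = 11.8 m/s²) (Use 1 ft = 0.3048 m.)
Convert to SI: h₁−h₂ = 14.9962 m
mgh₁ = mgh₂ + ½mv² ⇒ v = √(2g(h₁−h₂)) = √(2·11.8·14.9962) = 18.81248 m/s = 67.72 km/h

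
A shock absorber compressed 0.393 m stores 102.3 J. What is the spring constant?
k = 2·PE/x² = 2·102.3/(0.393)² = 1325 N/m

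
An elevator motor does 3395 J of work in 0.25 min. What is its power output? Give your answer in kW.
Convert to SI: W = 3395.0 J, t = 15.0 s
P = W/t = 3395.0/15.0 = 226.333 W = 0.2263 kW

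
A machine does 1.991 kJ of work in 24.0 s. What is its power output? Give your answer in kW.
Convert to SI: W = 1991.0 J, t = 24.0 s
P = W/t = 1991.0/24.0 = 82.9583 W = 0.08296 kW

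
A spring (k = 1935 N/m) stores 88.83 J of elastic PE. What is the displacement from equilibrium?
x = √(2·PE/k) = √(2·88.83/1935) = 0.303 m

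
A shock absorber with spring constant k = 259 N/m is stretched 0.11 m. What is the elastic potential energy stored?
PE = ½kx² = ½(259)(0.11)² = 1.567 J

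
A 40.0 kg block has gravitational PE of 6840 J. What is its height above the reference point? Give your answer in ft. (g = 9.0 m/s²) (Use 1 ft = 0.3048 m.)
h = PE/(mg) = 6840.0/(40.0·9.0) = 19.0 m = 62.34 ft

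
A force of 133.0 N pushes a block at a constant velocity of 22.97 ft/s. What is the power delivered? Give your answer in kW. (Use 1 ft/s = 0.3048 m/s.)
Convert to SI: F = 133.0 N, v = 7.00126 m/s
P = Fv = (133.0)(7.00126) = 931.167 W = 0.9312 kW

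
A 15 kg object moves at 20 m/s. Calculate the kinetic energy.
KE = ½mv² = ½(15)(20)² = 3000.0 J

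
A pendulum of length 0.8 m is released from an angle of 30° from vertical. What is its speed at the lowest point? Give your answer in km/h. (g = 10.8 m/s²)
h = L(1 − cosθ) = 0.8(1 − cos30°) = 0.10718 m
v = √(2gh) = √(2·10.8·0.10718) = 1.52154 m/s = 5.478 km/h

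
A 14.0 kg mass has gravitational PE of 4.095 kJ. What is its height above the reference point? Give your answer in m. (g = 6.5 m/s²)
Convert to SI: m = 14.0 kg, PE = 4095.0 J
h = PE/(mg) = 4095.0/(14.0·6.5) = 45.0 m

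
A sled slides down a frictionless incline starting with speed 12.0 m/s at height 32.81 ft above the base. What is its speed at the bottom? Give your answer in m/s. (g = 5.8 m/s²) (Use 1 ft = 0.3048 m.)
Convert to SI: v₀ = 12.0 m/s, h = 10.0005 m
½mv₀² + mgh = ½mv² ⇒ v = √(v₀² + 2gh) = √(12.0² + 2·5.8·10.0005) = 16.12 m/s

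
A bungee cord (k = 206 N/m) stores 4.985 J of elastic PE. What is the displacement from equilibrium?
x = √(2·PE/k) = √(2·4.985/206) = 0.22 m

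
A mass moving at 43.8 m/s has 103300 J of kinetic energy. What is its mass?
m = 2·KE/v² = 2·103300/(43.8)² = 107.7 kg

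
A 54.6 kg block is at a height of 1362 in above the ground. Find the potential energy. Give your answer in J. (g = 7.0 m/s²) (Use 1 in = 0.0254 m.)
Convert to SI: m = 54.6 kg, h = 34.5948 m
PE = mgh = (54.6)(7.0)(34.5948) = 13220 J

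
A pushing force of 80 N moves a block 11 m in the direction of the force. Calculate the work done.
W = F·d = (80)(11) = 880.0 J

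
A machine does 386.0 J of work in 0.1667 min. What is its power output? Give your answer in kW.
Convert to SI: W = 386.0 J, t = 10.002 s
P = W/t = 386.0/10.002 = 38.5923 W = 0.03859 kW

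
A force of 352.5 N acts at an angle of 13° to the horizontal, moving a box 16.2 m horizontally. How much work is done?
W = F·d·cosθ = (352.5)(16.2)cos(13°) = 5564 J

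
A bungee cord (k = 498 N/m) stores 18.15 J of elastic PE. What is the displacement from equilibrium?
x = √(2·PE/k) = √(2·18.15/498) = 0.27 m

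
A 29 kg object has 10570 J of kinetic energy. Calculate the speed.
v = √(2·KE/m) = √(2·10570/29) = 27.0 m/s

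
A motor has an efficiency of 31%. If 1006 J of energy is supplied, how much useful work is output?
W_out = η·W_in = 0.31·1006 = 311.86 J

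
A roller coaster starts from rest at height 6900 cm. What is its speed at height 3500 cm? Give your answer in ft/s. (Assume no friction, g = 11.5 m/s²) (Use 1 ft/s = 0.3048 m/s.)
Convert to SI: h₁−h₂ = 34.0 m
mgh₁ = mgh₂ + ½mv² ⇒ v = √(2g(h₁−h₂)) = √(2·11.5·34.0) = 27.9643 m/s = 91.75 ft/s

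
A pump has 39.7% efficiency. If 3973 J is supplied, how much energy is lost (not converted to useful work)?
W_lost = W_in(1 − η) = 3973·(1 − 0.397) = 2396 J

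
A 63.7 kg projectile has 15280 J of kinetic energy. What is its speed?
v = √(2·KE/m) = √(2·15280/63.7) = 21.9 m/s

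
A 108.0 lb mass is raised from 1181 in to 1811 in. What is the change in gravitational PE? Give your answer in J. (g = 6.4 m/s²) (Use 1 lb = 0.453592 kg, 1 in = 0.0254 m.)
Convert to SI: m = 48.9879 kg, Δh = 16.002 m
ΔPE = mgΔh = (48.9879)(6.4)(16.002) = 5017 J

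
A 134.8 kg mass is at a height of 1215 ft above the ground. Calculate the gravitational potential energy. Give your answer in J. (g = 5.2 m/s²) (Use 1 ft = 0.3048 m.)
Convert to SI: m = 134.8 kg, h = 370.332 m
PE = mgh = (134.8)(5.2)(370.332) = 259600 J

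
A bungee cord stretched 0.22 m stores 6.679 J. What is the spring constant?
k = 2·PE/x² = 2·6.679/(0.22)² = 276.0 N/m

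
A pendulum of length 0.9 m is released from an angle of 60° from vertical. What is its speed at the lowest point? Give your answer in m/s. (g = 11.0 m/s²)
h = L(1 − cosθ) = 0.9(1 − cos60°) = 0.45 m
v = √(2gh) = √(2·11.0·0.45) = 3.146 m/s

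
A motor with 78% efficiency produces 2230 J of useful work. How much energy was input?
W_in = W_out/η = 2230/0.78 = 2859 J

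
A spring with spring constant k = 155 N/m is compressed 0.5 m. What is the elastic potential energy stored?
PE = ½kx² = ½(155)(0.5)² = 19.38 J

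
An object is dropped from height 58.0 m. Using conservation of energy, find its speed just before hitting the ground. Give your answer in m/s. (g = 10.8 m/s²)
mgh = ½mv² ⇒ v = √(2gh) = √(2·10.8·58.0) = 35.39 m/s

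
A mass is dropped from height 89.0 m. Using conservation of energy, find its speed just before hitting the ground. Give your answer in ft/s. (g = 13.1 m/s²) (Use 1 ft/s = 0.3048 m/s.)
mgh = ½mv² ⇒ v = √(2gh) = √(2·13.1·89.0) = 48.2887 m/s = 158.4 ft/s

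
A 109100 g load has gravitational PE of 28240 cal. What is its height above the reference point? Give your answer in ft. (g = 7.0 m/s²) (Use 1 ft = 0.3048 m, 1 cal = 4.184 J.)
Convert to SI: m = 109.1 kg, PE = 118156 J
h = PE/(mg) = 118156/(109.1·7.0) = 154.715 m = 507.6 ft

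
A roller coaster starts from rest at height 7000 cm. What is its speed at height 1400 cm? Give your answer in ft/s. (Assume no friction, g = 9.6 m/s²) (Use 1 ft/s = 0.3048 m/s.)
Convert to SI: h₁−h₂ = 56.0 m
mgh₁ = mgh₂ + ½mv² ⇒ v = √(2g(h₁−h₂)) = √(2·9.6·56.0) = 32.7902 m/s = 107.6 ft/s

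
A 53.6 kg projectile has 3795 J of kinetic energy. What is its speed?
v = √(2·KE/m) = √(2·3795/53.6) = 11.9 m/s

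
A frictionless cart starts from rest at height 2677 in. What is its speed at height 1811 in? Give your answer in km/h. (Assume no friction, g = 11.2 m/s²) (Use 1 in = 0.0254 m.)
Convert to SI: h₁−h₂ = 21.9964 m
mgh₁ = mgh₂ + ½mv² ⇒ v = √(2g(h₁−h₂)) = √(2·11.2·21.9964) = 22.1973 m/s = 79.91 km/h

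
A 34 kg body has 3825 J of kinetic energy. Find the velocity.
v = √(2·KE/m) = √(2·3825/34) = 15.0 m/s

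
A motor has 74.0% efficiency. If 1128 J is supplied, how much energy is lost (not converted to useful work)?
W_lost = W_in(1 − η) = 1128·(1 − 0.74) = 293.3 J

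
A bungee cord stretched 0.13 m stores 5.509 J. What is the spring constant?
k = 2·PE/x² = 2·5.509/(0.13)² = 652.0 N/m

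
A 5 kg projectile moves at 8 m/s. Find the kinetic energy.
KE = ½mv² = ½(5)(8)² = 160.0 J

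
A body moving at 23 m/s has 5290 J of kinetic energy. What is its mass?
m = 2·KE/v² = 2·5290/(23)² = 20.0 kg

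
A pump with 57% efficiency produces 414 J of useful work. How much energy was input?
W_in = W_out/η = 414/0.57 = 726.3 J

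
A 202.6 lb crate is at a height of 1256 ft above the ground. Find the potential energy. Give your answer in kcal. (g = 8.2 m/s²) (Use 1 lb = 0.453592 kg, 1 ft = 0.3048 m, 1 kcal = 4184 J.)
Convert to SI: m = 91.8977 kg, h = 382.829 m
PE = mgh = (91.8977)(8.2)(382.829) = 288485 J = 68.95 kcal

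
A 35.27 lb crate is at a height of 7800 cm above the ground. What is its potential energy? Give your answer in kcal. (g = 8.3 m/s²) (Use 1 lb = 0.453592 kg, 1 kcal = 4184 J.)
Convert to SI: m = 15.9982 kg, h = 78.0 m
PE = mgh = (15.9982)(8.3)(78.0) = 10357.2 J = 2.475 kcal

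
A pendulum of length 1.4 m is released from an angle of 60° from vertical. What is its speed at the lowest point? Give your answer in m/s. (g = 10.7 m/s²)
h = L(1 − cosθ) = 1.4(1 − cos60°) = 0.7 m
v = √(2gh) = √(2·10.7·0.7) = 3.87 m/s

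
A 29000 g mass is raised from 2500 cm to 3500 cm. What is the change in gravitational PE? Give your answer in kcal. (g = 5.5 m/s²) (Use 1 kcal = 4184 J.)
Convert to SI: m = 29.0 kg, Δh = 10.0 m
ΔPE = mgΔh = (29.0)(5.5)(10.0) = 1595.0 J = 0.3812 kcal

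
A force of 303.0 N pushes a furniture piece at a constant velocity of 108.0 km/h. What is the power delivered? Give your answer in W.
Convert to SI: F = 303.0 N, v = 30.0 m/s
P = Fv = (303.0)(30.0) = 9090 W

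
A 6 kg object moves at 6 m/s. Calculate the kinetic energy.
KE = ½mv² = ½(6)(6)² = 108.0 J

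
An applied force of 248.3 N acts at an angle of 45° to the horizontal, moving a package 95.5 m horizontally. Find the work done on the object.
W = F·d·cosθ = (248.3)(95.5)cos(45°) = 16770 J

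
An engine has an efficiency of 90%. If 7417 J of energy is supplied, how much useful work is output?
W_out = η·W_in = 0.9·7417 = 6675.3 J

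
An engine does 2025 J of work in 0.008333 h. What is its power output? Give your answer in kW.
Convert to SI: W = 2025.0 J, t = 29.9988 s
P = W/t = 2025.0/29.9988 = 67.5027 W = 0.0675 kW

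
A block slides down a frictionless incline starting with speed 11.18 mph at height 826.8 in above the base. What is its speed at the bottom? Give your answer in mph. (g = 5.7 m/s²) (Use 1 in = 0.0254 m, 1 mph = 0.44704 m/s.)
Convert to SI: v₀ = 4.99791 m/s, h = 21.0007 m
½mv₀² + mgh = ½mv² ⇒ v = √(v₀² + 2gh) = √(4.99791² + 2·5.7·21.0007) = 16.26 m/s = 36.37 mph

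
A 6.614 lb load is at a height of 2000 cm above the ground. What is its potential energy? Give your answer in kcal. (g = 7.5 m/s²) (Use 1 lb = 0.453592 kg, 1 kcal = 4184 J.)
Convert to SI: m = 3.00006 kg, h = 20.0 m
PE = mgh = (3.00006)(7.5)(20.0) = 450.009 J = 0.1076 kcal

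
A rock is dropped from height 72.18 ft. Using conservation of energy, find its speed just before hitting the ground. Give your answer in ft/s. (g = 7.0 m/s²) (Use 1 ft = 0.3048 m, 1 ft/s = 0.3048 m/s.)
Convert to SI: h = 22.0005 m
mgh = ½mv² ⇒ v = √(2gh) = √(2·7.0·22.0005) = 17.5501 m/s = 57.58 ft/s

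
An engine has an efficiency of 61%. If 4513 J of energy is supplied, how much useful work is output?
W_out = η·W_in = 0.61·4513 = 2752.93 J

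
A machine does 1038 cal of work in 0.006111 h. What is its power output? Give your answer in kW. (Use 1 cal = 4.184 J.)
Convert to SI: W = 4342.99 J, t = 21.9996 s
P = W/t = 4342.99/21.9996 = 197.412 W = 0.1974 kW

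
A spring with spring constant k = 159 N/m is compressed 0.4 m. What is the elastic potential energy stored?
PE = ½kx² = ½(159)(0.4)² = 12.72 J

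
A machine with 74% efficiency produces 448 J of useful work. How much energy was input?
W_in = W_out/η = 448/0.74 = 605.4 J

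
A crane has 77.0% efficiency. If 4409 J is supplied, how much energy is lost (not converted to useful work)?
W_lost = W_in(1 − η) = 4409·(1 − 0.77) = 1014 J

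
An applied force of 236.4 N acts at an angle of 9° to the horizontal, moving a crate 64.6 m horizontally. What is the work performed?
W = F·d·cosθ = (236.4)(64.6)cos(9°) = 15080 J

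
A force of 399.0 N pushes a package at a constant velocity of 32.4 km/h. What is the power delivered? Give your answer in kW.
Convert to SI: F = 399.0 N, v = 9.0 m/s
P = Fv = (399.0)(9.0) = 3591.0 W = 3.591 kW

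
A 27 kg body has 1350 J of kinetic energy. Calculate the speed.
v = √(2·KE/m) = √(2·1350/27) = 10.0 m/s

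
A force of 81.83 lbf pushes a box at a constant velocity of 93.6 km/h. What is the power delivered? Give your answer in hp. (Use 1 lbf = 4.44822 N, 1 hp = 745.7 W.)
Convert to SI: F = 363.998 N, v = 26.0 m/s
P = Fv = (363.998)(26.0) = 9463.94 W = 12.69 hp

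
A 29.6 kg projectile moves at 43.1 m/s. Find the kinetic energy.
KE = ½mv² = ½(29.6)(43.1)² = 27490 J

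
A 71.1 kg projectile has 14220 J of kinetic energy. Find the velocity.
v = √(2·KE/m) = √(2·14220/71.1) = 20.0 m/s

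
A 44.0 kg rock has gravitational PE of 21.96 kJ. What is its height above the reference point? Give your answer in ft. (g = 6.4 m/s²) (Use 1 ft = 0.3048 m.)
Convert to SI: m = 44.0 kg, PE = 21960.0 J
h = PE/(mg) = 21960.0/(44.0·6.4) = 77.983 m = 255.8 ft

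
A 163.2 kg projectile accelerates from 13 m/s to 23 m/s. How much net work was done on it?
W = ΔKE = ½m(v₂² − v₁²) = ½(163.2)(23² − 13²) = 29376.0 J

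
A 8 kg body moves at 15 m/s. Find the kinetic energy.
KE = ½mv² = ½(8)(15)² = 900.0 J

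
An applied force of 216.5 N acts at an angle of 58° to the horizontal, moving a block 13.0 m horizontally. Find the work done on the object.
W = F·d·cosθ = (216.5)(13.0)cos(58°) = 1491 J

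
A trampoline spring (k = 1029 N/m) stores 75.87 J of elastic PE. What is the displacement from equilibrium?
x = √(2·PE/k) = √(2·75.87/1029) = 0.384 m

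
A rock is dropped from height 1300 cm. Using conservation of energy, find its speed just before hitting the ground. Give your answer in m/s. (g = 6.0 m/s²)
Convert to SI: h = 13.0 m
mgh = ½mv² ⇒ v = √(2gh) = √(2·6.0·13.0) = 12.49 m/s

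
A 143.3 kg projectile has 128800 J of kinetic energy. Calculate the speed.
v = √(2·KE/m) = √(2·128800/143.3) = 42.4 m/s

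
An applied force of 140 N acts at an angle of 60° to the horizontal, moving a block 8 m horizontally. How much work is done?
W = F·d·cosθ = (140)(8)cos(60°) = 560.0 J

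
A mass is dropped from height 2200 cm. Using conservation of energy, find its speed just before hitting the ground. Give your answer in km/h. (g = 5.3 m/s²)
Convert to SI: h = 22.0 m
mgh = ½mv² ⇒ v = √(2gh) = √(2·5.3·22.0) = 15.2709 m/s = 54.98 km/h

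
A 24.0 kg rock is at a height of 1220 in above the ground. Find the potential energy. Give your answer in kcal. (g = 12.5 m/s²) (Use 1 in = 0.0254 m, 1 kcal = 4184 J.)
Convert to SI: m = 24.0 kg, h = 30.988 m
PE = mgh = (24.0)(12.5)(30.988) = 9296.4 J = 2.222 kcal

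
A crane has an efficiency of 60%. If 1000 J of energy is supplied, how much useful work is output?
W_out = η·W_in = 0.6·1000 = 600.0 J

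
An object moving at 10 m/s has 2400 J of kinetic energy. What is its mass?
m = 2·KE/v² = 2·2400/(10)² = 48.0 kg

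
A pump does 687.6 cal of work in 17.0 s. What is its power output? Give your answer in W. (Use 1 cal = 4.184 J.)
Convert to SI: W = 2876.92 J, t = 17.0 s
P = W/t = 2876.92/17.0 = 169.2 W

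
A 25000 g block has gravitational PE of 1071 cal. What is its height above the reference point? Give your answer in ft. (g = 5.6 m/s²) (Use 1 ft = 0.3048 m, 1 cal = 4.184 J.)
Convert to SI: m = 25.0 kg, PE = 4481.06 J
h = PE/(mg) = 4481.06/(25.0·5.6) = 32.0076 m = 105.0 ft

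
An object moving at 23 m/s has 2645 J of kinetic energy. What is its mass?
m = 2·KE/v² = 2·2645/(23)² = 10.0 kg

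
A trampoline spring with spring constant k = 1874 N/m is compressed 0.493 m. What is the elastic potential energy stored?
PE = ½kx² = ½(1874)(0.493)² = 227.7 J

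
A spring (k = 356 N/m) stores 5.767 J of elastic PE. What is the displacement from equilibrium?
x = √(2·PE/k) = √(2·5.767/356) = 0.18 m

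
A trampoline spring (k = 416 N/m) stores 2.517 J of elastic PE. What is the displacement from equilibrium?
x = √(2·PE/k) = √(2·2.517/416) = 0.11 m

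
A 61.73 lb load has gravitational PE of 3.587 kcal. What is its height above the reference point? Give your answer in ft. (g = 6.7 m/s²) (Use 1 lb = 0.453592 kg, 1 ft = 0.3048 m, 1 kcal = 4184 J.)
Convert to SI: m = 28.0002 kg, PE = 15008.0 J
h = PE/(mg) = 15008.0/(28.0002·6.7) = 79.9994 m = 262.5 ft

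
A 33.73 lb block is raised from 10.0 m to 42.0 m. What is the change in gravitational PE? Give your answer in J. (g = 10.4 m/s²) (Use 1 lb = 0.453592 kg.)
Convert to SI: m = 15.2997 kg, Δh = 32.0 m
ΔPE = mgΔh = (15.2997)(10.4)(32.0) = 5092 J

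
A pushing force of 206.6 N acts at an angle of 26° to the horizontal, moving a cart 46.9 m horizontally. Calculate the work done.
W = F·d·cosθ = (206.6)(46.9)cos(26°) = 8709 J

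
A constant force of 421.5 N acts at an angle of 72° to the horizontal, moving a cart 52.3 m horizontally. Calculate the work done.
W = F·d·cosθ = (421.5)(52.3)cos(72°) = 6812 J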